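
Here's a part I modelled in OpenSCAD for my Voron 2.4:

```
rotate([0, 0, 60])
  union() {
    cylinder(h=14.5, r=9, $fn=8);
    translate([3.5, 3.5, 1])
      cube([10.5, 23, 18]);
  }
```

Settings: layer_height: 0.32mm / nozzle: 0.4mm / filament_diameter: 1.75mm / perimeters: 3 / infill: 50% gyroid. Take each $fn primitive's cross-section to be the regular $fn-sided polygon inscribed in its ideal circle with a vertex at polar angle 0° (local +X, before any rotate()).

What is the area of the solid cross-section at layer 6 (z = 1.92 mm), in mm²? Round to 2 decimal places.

At z = 1.92 mm: the cylinder: section is a regular 8-gon, circumradius r=9 (area = (8/2)·9.000²·sin(360°/8) = 229.10 mm²); the 10.5×23 cube at (3.5, 3.5) contributes its full rectangle (area 241.50 mm²); Taking the union: the regions partially overlap — summed areas 470.60 mm² minus the doubly-counted overlap 11.60 mm² gives 459.00 mm² — area = 459.00 mm²; (rotated 60° about Z; rotation is an isometry so areas/perimeters/island counts are preserved). Overall, the cross-section is a single solid region. Net area = 459.00 mm².

459.00 mm²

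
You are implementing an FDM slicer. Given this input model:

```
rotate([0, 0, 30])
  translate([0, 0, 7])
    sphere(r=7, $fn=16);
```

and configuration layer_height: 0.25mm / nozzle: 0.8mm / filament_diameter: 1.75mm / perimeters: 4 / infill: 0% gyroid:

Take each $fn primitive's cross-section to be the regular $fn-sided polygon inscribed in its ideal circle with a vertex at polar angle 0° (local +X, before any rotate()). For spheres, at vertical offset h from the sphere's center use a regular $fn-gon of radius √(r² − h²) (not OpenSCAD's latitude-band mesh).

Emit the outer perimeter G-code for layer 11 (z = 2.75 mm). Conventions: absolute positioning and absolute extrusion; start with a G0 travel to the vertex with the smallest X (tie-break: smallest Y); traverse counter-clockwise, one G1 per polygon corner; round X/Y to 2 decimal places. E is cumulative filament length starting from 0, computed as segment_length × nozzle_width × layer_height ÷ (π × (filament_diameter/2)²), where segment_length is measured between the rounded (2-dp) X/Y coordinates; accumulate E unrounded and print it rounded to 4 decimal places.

G0 X-5.51 Y-0.73 Z2.75
G1 X-4.82 Y-2.78 E0.1799
G1 X-3.39 Y-4.41 E0.3602
G1 X-1.44 Y-5.37 E0.5409
G1 X0.73 Y-5.51 E0.7217
G1 X2.78 Y-4.82 E0.9015
G1 X4.41 Y-3.39 E1.0818
G1 X5.37 Y-1.44 E1.2626
G1 X5.51 Y0.73 E1.4434
G1 X4.82 Y2.78 E1.6232
G1 X3.39 Y4.41 E1.8035
G1 X1.44 Y5.37 E1.9843
G1 X-0.73 Y5.51 E2.1651
G1 X-2.78 Y4.82 E2.3449
G1 X-4.41 Y3.39 E2.5252
G1 X-5.37 Y1.44 E2.7060
G1 X-5.51 Y-0.73 E2.8868

At z = 2.75 mm: the r=7 sphere contributes a regular 16-gon of circumradius √(7²−4.25²) = 5.562; (rotated 30° about Z; rotation is an isometry so areas/perimeters/island counts are preserved). The outline is a single polygon with 16 vertices. Extrusion per mm of travel: 0.8 × 0.25 / (π × 0.875²) = 0.083150. Accumulating E over each segment gives final E = 2.8868.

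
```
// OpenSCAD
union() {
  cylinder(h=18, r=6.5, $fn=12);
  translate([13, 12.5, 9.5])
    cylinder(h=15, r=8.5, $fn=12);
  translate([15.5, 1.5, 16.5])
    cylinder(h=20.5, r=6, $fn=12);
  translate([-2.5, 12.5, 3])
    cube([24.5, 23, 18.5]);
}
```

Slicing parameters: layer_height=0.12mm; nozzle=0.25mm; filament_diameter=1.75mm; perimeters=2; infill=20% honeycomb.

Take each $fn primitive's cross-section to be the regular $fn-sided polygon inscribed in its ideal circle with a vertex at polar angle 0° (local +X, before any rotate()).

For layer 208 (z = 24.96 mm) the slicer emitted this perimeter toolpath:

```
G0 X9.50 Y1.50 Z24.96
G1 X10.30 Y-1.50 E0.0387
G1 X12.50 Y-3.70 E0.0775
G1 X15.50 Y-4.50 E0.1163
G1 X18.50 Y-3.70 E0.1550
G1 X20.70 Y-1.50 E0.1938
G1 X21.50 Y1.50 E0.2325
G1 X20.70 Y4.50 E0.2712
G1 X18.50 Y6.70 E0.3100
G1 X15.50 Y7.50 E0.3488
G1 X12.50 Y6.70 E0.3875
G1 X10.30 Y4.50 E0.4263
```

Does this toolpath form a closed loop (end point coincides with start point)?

Start point (G0): (9.50, 1.50). End point (last G1): the path does not return to the start — open.

no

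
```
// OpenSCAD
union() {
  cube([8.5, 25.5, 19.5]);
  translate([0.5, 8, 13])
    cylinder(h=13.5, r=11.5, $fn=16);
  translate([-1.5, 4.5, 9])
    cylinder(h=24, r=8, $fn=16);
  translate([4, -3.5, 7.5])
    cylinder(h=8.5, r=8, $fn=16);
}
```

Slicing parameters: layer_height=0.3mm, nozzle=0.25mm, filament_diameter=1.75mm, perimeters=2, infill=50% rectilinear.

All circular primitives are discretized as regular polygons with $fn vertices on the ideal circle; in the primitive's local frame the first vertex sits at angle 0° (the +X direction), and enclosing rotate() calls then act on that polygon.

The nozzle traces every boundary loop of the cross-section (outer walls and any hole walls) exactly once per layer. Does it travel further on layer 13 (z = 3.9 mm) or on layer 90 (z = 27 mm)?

layer 13 (z = 3.9 mm)

Layer 13 (z = 3.9): the 8.5×25.5 cube contributes its full rectangle (perimeter 68.00 mm); the cylinder at (0.5, 8) is not intersected at this z (z outside [13, 26.5]); the cylinder at (-1.5, 4.5) is absent (z outside [9, 33]); the cylinder at (4, -3.5) is absent (z outside [7.5, 16]); Merging all regions: only the 8.5×25.5 cube is present, so the union is just that shape — boundary = 68.00 mm. So its perimeter = 68.00 mm. Layer 90 (z = 27): the cube is absent (z outside [0, 19.5]); the cylinder at (0.5, 8) is absent (z outside [13, 26.5]); the cylinder at (-1.5, 4.5): section is a regular 16-gon, circumradius r=8 (perimeter = 2·16·8.000·sin(180°/16) = 49.94 mm); the cylinder at (4, -3.5) is absent (z outside [7.5, 16]); Combining (union): only the r=8 cylinder at (-1.5, 4.5) is present, so the union is just that shape — boundary = 49.94 mm. So its perimeter = 49.94 mm. Layer 13 is larger (68.00 vs 49.94 mm).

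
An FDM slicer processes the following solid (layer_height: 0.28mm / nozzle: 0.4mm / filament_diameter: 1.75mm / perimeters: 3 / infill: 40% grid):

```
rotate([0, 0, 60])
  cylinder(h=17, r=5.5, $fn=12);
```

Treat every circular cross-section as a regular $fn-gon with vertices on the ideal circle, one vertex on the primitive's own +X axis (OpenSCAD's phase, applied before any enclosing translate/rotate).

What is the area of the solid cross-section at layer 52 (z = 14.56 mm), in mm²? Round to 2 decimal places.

At z = 14.56 mm: the r=5.5 cylinder contributes a regular 12-gon of circumradius 5.5 (area = (12/2)·5.500²·sin(360°/12) = 90.75 mm²); (rotated 60° about Z; rotation is an isometry so areas/perimeters/island counts are preserved). Overall, the cross-section is a single solid region. Net area = 90.75 mm².

90.75 mm²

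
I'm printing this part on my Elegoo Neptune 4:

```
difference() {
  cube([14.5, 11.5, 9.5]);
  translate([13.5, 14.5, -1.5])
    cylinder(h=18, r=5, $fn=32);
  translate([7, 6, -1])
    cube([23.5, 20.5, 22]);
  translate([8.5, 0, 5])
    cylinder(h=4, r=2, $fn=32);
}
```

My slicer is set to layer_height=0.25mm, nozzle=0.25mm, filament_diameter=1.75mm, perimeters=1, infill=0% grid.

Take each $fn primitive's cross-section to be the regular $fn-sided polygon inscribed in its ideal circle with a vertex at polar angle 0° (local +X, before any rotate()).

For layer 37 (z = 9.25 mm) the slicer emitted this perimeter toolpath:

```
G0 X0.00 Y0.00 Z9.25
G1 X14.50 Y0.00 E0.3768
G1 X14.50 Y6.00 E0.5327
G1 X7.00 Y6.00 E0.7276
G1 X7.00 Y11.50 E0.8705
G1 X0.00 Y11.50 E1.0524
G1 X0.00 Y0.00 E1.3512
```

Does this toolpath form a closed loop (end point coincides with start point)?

Start point (G0): (0.00, 0.00). End point (last G1): the path returns to the start — closed.

yes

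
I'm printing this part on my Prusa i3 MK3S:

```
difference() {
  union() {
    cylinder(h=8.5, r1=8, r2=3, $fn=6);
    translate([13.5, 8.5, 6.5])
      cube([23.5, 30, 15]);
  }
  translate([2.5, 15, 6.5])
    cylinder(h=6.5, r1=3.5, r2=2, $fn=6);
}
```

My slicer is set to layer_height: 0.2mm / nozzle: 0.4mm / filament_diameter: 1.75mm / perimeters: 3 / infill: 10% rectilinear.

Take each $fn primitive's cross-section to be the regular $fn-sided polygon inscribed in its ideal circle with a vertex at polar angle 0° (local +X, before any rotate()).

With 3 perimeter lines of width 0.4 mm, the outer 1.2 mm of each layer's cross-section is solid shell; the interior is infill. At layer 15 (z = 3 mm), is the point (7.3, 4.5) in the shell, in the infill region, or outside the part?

outside

At z = 3 mm: the cone contributes a regular 6-gon of circumradius 6.235 (interpolated between r1=8 and r2=3 at t=0.353); the cube at (13.5, 8.5) is absent (z outside [6.5, 21.5]); Combining (union): only the cone is present, so the union is just that shape — 1 connected region; the cone at (2.5, 15) does not reach this height (z outside [6.5, 13]); Taking the first minus the rest: none of the subtracted shapes is present at this height, so the result so far is unchanged — 1 connected region. Overall, the cross-section is a single solid region. The nearest boundary edge runs (6.24, 0.00)→(3.12, 5.40); distance from the point to it = 3.17 mm. The point is not inside any of the regions above, so it lies outside the cross-section (3.17 mm from the nearest boundary).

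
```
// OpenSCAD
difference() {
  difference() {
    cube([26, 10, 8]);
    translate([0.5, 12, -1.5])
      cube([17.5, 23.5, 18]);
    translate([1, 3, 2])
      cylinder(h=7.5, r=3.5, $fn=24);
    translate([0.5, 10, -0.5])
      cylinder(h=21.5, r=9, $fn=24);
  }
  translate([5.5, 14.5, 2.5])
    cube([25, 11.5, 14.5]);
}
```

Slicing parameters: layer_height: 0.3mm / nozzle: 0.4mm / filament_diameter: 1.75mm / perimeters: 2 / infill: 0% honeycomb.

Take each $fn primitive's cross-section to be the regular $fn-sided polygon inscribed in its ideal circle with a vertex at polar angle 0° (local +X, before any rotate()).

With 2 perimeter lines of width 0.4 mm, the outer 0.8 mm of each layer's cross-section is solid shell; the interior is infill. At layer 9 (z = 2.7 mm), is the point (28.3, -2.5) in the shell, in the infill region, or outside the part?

At z = 2.7 mm: the 26×10 cube contributes its full rectangle; the 17.5×23.5 cube at (0.5, 12) contributes its full rectangle; the r=3.5 cylinder at (1, 3) gives a regular 24-gon of circumradius 3.5 (constant along its height); the cylinder at (0.5, 10): section is a regular 24-gon, circumradius r=9; Taking the first minus the rest: starting from the 26×10 cube, the 17.5×23.5 cube at (0.5, 12) misses the remaining region (no effect); the r=3.5 cylinder at (1, 3) partially overlaps it — only the 24.88 mm² overlap (of its 38.05 mm²) is removed, clipping the outline; the r=9 cylinder at (0.5, 10) partially overlaps it — only the 46.97 mm² overlap (of its 251.57 mm²) is removed, clipping the outline — 1 connected region; the 25×11.5 cube at (5.5, 14.5) contributes its full rectangle; Taking the first minus the rest: starting from the result so far, the 25×11.5 cube at (5.5, 14.5) misses the remaining region (no effect) — 1 connected region. Overall, the cross-section is a single solid region. The nearest boundary edge runs (26.00, 0.00)→(2.79, 0.00); distance from the point to it = 3.40 mm. The point is not inside any of the regions above, so it lies outside the cross-section (3.40 mm from the nearest boundary).

outside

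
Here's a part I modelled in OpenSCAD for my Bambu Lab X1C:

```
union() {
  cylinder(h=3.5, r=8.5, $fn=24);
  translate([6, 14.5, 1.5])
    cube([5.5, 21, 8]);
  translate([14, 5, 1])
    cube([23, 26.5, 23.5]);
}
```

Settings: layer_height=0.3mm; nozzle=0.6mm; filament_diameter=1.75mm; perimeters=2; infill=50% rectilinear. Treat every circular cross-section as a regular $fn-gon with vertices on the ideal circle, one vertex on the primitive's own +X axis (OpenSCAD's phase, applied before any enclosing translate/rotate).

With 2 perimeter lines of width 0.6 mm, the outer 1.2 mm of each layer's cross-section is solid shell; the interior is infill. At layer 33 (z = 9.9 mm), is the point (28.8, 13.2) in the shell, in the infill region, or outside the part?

At z = 9.9 mm: the cylinder is not intersected at this z (z outside [0, 3.5]); the cube at (6, 14.5) does not reach this height (z outside [1.5, 9.5]); the cube at (14, 5) (footprint 23×26.5) is included at this height; Combining (union): only the 23×26.5 cube at (14, 5) is present, so the union is just that shape — 1 connected region. Overall, the cross-section is a single solid region. The nearest boundary edge runs (14.00, 5.00)→(37.00, 5.00); distance from the point to it = 8.20 mm. The point is inside the cross-section and 8.20 mm from the nearest boundary — more than the 1.2 mm shell width (2 × 0.6), so it's in the infill interior.

infill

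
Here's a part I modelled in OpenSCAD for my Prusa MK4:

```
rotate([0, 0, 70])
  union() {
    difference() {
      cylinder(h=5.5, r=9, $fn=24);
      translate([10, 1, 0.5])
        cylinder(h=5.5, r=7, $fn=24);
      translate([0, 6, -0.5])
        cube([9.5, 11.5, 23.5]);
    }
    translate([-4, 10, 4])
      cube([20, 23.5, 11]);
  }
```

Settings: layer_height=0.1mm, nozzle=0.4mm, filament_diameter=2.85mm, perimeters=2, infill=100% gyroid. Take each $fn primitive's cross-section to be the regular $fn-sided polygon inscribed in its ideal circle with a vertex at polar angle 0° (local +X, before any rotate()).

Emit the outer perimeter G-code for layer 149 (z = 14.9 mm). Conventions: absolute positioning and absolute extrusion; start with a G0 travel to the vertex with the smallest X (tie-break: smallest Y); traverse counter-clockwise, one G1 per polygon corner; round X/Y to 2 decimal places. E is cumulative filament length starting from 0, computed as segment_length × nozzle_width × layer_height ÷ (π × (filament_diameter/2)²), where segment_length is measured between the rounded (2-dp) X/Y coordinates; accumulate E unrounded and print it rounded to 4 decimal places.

G0 X-32.85 Y7.70 Z14.90
G1 X-10.77 Y-0.34 E0.1473
G1 X-3.92 Y18.46 E0.2728
G1 X-26.01 Y26.49 E0.4202
G1 X-32.85 Y7.70 E0.5456

At z = 14.9 mm: the cylinder does not reach this height (z outside [0, 5.5]); the cylinder at (10, 1) does not reach this height (z outside [0.5, 6]); the cube at (0, 6) (footprint 9.5×11.5) is included at this height; After the difference (first − rest): the first operand is absent here, so nothing remains; the 20×23.5 cube at (-4, 10) contributes its full rectangle; Combining (union): only the 20×23.5 cube at (-4, 10) is present, so the union is just that shape — 1 connected region; (rotated 70° about Z; rotation is an isometry so areas/perimeters/island counts are preserved). The outline is a single polygon with 4 vertices. Extrusion per mm of travel: 0.4 × 0.1 / (π × 1.425²) = 0.006270. Accumulating E over each segment gives final E = 0.5456.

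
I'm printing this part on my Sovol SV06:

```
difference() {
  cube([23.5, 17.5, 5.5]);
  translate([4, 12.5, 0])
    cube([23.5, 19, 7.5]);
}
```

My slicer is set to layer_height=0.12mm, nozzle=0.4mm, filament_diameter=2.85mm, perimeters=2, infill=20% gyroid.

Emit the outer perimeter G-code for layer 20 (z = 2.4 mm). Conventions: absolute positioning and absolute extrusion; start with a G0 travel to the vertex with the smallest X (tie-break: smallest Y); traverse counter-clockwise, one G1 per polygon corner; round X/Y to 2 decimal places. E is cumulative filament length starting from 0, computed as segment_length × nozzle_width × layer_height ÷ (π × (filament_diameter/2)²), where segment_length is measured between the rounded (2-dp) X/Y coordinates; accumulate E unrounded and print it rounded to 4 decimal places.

G0 X0.00 Y0.00 Z2.40
G1 X23.50 Y0.00 E0.1768
G1 X23.50 Y12.50 E0.2709
G1 X4.00 Y12.50 E0.4176
G1 X4.00 Y17.50 E0.4552
G1 X0.00 Y17.50 E0.4853
G1 X0.00 Y0.00 E0.6170

At z = 2.4 mm: the cube is present — its section is the full 23.5×17.5 rectangle; the cube at (4, 12.5) (footprint 23.5×19) is included at this height; After the difference (first − rest): starting from the 23.5×17.5 cube, the 23.5×19 cube at (4, 12.5) partially overlaps it — only the 97.50 mm² overlap (of its 446.50 mm²) is removed, clipping the outline — 1 connected region. The outline is a single polygon with 6 vertices. Extrusion per mm of travel: 0.4 × 0.12 / (π × 1.425²) = 0.007524. Accumulating E over each segment gives final E = 0.6170.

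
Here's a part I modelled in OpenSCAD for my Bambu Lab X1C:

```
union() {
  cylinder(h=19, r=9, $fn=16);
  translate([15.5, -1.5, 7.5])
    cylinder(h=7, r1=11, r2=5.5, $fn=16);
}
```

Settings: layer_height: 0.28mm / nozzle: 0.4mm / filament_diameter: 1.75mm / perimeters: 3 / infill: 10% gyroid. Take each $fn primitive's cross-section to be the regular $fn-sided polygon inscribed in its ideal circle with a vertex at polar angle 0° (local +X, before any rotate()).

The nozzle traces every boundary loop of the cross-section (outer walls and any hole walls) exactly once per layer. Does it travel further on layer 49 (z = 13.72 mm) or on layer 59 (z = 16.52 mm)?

layer 49 (z = 13.72 mm)

Layer 49 (z = 13.72): the cylinder: section is a regular 16-gon, circumradius r=9 (perimeter = 2·16·9.000·sin(180°/16) = 56.19 mm); the cone at (15.5, -1.5) contributes a regular 16-gon of circumradius 6.113 (interpolated between r1=11 and r2=5.5 at t=0.889) (perimeter = 2·16·6.113·sin(180°/16) = 38.16 mm); Combining (union): the 2 present regions are separate (no shared area or edge), so areas and boundary lengths simply add and each stays a separate island — boundary = 94.35 mm. So its perimeter = 94.35 mm. Layer 59 (z = 16.52): the r=9 cylinder gives a regular 16-gon of circumradius 9 (constant along its height) (perimeter = 2·16·9.000·sin(180°/16) = 56.19 mm); the cone at (15.5, -1.5) does not reach this height (z outside [7.5, 14.5]); Combining (union): only the r=9 cylinder is present, so the union is just that shape — boundary = 56.19 mm. So its perimeter = 56.19 mm. Layer 49 is larger (94.35 vs 56.19 mm).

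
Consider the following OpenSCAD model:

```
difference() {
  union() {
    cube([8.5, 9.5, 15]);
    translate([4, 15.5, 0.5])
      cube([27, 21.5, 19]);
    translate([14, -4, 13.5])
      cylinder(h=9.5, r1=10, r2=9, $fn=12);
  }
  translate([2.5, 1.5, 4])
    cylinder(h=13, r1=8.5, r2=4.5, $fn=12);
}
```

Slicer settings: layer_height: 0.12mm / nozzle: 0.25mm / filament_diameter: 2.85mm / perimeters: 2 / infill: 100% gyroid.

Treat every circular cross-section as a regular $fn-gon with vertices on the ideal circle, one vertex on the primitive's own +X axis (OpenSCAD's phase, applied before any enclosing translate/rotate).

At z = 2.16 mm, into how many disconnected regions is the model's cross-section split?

At z = 2.16 mm: the cube is present — its section is the full 8.5×9.5 rectangle; the 27×21.5 cube at (4, 15.5) contributes its full rectangle; the cone at (14, -4) is absent (z outside [13.5, 23]); Merging all regions: the 2 present regions are separate (no shared area or edge), so areas and boundary lengths simply add and each stays a separate island — 2 connected regions; the cone at (2.5, 1.5) is not intersected at this z (z outside [4, 17]); After the difference (first − rest): none of the subtracted shapes is present at this height, so that combined region is unchanged — 2 connected regions. The result has 2 disconnected regions.

2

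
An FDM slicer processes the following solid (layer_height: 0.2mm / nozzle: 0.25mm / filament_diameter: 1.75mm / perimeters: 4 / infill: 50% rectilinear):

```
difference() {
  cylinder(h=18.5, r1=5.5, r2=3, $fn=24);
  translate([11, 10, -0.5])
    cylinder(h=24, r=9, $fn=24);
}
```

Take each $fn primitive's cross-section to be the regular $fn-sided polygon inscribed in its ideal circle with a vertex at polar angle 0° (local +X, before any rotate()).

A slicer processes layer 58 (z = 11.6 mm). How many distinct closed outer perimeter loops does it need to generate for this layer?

At z = 11.6 mm: the cone contributes a regular 24-gon of circumradius 3.932 (interpolated between r1=5.5 and r2=3 at t=0.627); the r=9 cylinder at (11, 10) gives a regular 24-gon of circumradius 9 (constant along its height); Taking the first minus the rest: starting from the cone, the r=9 cylinder at (11, 10) misses the remaining region (no effect) — 1 connected region. The result has 1 disconnected region.

1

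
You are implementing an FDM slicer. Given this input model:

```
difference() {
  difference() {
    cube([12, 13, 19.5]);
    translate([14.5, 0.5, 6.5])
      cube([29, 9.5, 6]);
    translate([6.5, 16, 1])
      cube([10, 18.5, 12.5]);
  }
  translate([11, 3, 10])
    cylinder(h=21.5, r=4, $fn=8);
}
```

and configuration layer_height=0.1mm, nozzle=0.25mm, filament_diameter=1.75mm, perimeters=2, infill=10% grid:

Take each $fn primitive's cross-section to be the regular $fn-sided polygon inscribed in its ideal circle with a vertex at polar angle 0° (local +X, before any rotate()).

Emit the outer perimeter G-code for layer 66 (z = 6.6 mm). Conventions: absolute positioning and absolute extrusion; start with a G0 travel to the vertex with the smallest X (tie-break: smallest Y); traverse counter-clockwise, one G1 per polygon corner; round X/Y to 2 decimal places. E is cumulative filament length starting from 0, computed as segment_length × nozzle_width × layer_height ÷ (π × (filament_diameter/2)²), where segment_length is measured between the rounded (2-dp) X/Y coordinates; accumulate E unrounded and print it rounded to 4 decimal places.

At z = 6.6 mm: the cube (footprint 12×13) is included at this height; the cube at (14.5, 0.5) (footprint 29×9.5) is included at this height; the cube at (6.5, 16) is present — its section is the full 10×18.5 rectangle; Subtracting the remaining from the first: starting from the 12×13 cube, the 29×9.5 cube at (14.5, 0.5) misses the remaining region (no effect); the 10×18.5 cube at (6.5, 16) misses the remaining region (no effect) — 1 connected region; the cylinder at (11, 3) does not reach this height (z outside [10, 31.5]); Taking the first minus the rest: none of the subtracted shapes is present at this height, so the result so far is unchanged — 1 connected region. The outline is a single polygon with 4 vertices. Extrusion per mm of travel: 0.25 × 0.1 / (π × 0.875²) = 0.010394. Accumulating E over each segment gives final E = 0.5197.

G0 X0.00 Y0.00 Z6.60
G1 X12.00 Y0.00 E0.1247
G1 X12.00 Y13.00 E0.2598
G1 X0.00 Y13.00 E0.3846
G1 X0.00 Y0.00 E0.5197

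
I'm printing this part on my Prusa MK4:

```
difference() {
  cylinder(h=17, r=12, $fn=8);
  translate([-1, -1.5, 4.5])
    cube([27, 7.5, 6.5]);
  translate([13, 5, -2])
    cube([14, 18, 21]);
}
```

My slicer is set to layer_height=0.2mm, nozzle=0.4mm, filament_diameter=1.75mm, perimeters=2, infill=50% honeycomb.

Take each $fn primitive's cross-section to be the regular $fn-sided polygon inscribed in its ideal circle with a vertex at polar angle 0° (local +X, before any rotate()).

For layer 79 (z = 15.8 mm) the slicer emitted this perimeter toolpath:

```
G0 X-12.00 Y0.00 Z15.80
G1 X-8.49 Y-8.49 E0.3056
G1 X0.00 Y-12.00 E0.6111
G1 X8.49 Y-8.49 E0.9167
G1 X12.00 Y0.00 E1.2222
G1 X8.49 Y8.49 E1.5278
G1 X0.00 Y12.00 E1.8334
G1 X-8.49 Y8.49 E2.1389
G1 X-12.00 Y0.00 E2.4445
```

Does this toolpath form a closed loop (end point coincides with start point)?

Start point (G0): (-12.00, 0.00). End point (last G1): the path returns to the start — closed.

yes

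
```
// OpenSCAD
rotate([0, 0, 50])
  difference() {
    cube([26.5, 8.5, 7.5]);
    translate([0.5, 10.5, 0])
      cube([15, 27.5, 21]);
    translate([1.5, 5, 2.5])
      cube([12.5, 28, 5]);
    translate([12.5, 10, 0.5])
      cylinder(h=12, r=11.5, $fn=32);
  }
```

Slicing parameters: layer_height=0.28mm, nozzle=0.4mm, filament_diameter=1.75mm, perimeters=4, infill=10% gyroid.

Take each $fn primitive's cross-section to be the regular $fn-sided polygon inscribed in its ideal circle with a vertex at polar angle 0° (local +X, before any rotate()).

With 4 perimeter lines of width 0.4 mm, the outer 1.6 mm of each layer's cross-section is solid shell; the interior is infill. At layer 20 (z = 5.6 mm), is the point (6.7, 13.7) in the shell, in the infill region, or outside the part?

At z = 5.6 mm: the cube is present — its section is the full 26.5×8.5 rectangle; the cube at (0.5, 10.5) is present — its section is the full 15×27.5 rectangle; the cube at (1.5, 5) (footprint 12.5×28) is included at this height; the r=11.5 cylinder at (12.5, 10) gives a regular 32-gon of circumradius 11.5 (constant along its height); After the difference (first − rest): starting from the 26.5×8.5 cube, the 15×27.5 cube at (0.5, 10.5) misses the remaining region (no effect); the 12.5×28 cube at (1.5, 5) partially overlaps it — only the 43.75 mm² overlap (of its 350.00 mm²) is removed, clipping the outline; the r=11.5 cylinder at (12.5, 10) partially overlaps it — only the 117.86 mm² overlap (of its 412.81 mm²) is removed, clipping the outline — 2 connected regions; (rotated 50° about Z; rotation is an isometry so areas/perimeters/island counts are preserved). Overall, the cross-section has 2 separate islands. Undo the 50° rotation: the query point maps to (14.801, 3.674) in the un-rotated model frame. The nearest boundary edge runs (26.50, 0.00)→(18.07, 0.00); distance from the point to it = 4.92 mm. The point is not inside any of the regions above, so it lies outside the cross-section (4.92 mm from the nearest boundary).

outside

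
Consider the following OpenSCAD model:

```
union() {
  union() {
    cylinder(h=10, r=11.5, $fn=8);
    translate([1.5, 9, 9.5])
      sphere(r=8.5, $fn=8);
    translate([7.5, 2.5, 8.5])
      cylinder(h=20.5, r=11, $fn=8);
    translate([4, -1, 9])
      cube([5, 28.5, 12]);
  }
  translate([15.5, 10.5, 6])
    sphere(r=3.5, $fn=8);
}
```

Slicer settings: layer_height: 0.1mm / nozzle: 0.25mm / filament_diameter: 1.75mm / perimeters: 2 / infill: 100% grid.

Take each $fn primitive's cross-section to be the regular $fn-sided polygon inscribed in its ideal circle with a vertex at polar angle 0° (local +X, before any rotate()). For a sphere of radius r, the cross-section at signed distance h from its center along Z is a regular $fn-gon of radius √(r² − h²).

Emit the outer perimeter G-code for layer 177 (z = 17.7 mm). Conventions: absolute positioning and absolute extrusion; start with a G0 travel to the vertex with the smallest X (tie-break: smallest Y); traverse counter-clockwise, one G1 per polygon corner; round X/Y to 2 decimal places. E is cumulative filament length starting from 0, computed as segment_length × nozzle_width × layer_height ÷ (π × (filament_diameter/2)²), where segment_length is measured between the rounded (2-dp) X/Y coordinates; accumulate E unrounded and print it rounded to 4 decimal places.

At z = 17.7 mm: the cylinder does not reach this height (z outside [0, 10]); the r=8.5 sphere at (1.5, 9) contributes a regular 8-gon of circumradius √(8.5²−8.2²) = 2.238; the r=11 cylinder at (7.5, 2.5) contributes a regular 8-gon of circumradius 11; the 5×28.5 cube at (4, -1) contributes its full rectangle; Merging all regions: the regions partially overlap (shared area 83.27 mm²), so overlapping operands fuse into one piece — 1 connected region; the sphere at (15.5, 10.5) does not reach this height (|z−center|=11.700 > r=3.5); Taking the union: only that combined region is present, so the union is just that shape — 1 connected region. The outline is a single polygon with 15 vertices. Extrusion per mm of travel: 0.25 × 0.1 / (π × 0.875²) = 0.010394. Accumulating E over each segment gives final E = 1.0102.

G0 X-3.50 Y2.50 Z17.70
G1 X-0.28 Y-5.28 E0.0875
G1 X7.50 Y-8.50 E0.1750
G1 X15.28 Y-5.28 E0.2625
G1 X18.50 Y2.50 E0.3501
G1 X15.28 Y10.28 E0.4376
G1 X9.00 Y12.88 E0.5082
G1 X9.00 Y27.50 E0.6602
G1 X4.00 Y27.50 E0.7122
G1 X4.00 Y12.05 E0.8727
G1 X1.77 Y11.13 E0.8978
G1 X1.50 Y11.24 E0.9008
G1 X-0.08 Y10.58 E0.9186
G1 X-0.19 Y10.31 E0.9217
G1 X-0.28 Y10.28 E0.9227
G1 X-3.50 Y2.50 E1.0102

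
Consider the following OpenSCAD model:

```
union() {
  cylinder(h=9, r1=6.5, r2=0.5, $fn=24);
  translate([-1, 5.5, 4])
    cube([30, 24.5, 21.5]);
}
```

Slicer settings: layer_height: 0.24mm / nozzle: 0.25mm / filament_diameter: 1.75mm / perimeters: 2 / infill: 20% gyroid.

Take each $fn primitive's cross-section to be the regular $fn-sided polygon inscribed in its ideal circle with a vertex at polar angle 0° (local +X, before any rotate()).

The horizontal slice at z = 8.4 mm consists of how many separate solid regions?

2

At z = 8.4 mm: the cone contributes a regular 24-gon of circumradius 0.900 (interpolated between r1=6.5 and r2=0.5 at t=0.933); the cube at (-1, 5.5) (footprint 30×24.5) is included at this height; Combining (union): the 2 present regions are separate (no shared area or edge), so areas and boundary lengths simply add and each stays a separate island — 2 connected regions. The result has 2 disconnected regions.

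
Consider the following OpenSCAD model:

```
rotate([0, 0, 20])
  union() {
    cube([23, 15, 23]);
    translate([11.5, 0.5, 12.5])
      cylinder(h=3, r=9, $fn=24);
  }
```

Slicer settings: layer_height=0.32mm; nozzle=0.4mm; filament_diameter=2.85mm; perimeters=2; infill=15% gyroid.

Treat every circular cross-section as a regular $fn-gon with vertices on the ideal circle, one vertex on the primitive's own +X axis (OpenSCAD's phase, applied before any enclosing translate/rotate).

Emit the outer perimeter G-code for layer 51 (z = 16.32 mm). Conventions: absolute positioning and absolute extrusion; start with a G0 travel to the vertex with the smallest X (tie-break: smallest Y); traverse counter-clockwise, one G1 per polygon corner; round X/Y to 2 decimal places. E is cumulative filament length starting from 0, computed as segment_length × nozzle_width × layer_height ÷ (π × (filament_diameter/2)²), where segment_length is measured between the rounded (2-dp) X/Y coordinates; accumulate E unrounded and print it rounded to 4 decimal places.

G0 X-5.13 Y14.10 Z16.32
G1 X0.00 Y0.00 E0.3011
G1 X21.61 Y7.87 E0.7625
G1 X16.48 Y21.96 E1.0634
G1 X-5.13 Y14.10 E1.5248

At z = 16.32 mm: the cube is present — its section is the full 23×15 rectangle; the cylinder at (11.5, 0.5) is not intersected at this z (z outside [12.5, 15.5]); Combining (union): only the 23×15 cube is present, so the union is just that shape — 1 connected region; (whole slice rotated 20° about Z — lengths, areas and connectivity unchanged). The outline is a single polygon with 4 vertices. Extrusion per mm of travel: 0.4 × 0.32 / (π × 1.425²) = 0.020065. Accumulating E over each segment gives final E = 1.5248.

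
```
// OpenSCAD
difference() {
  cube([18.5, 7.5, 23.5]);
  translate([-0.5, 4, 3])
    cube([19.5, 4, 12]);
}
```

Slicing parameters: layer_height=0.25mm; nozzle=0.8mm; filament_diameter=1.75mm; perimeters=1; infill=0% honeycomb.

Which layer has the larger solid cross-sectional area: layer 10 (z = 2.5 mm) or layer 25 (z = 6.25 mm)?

layer 10 (z = 2.5 mm)

Layer 10 (z = 2.5): the cube is present — its section is the full 18.5×7.5 rectangle (area 138.75 mm²); the cube at (-0.5, 4) does not reach this height (z outside [3, 15]); Subtracting the remaining from the first: none of the subtracted shapes is present at this height, so the 18.5×7.5 cube is unchanged — area = 138.75 mm². So its area = 138.75 mm². Layer 25 (z = 6.25): the cube is present — its section is the full 18.5×7.5 rectangle (area 138.75 mm²); the 19.5×4 cube at (-0.5, 4) contributes its full rectangle (area 78.00 mm²); Taking the first minus the rest: starting from the 18.5×7.5 cube (138.75 mm²), the 19.5×4 cube at (-0.5, 4) partially overlaps it — only the 64.75 mm² overlap (of its 78.00 mm²) is removed, clipping the outline — area = 74.00 mm². So its area = 74.00 mm². Layer 10 is larger (138.75 vs 74.00 mm²).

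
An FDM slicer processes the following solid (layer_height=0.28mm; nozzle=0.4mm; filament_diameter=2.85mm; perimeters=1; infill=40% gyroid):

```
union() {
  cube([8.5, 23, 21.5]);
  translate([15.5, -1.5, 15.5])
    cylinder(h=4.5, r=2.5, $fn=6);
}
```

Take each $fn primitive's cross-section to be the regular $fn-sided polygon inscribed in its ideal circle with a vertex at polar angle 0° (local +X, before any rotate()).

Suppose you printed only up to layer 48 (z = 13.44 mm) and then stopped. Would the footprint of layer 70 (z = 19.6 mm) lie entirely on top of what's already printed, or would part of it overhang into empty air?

part overhangs

Compare the two slices. At z = 13.44: the cube (footprint 8.5×23) is included at this height (area 195.50 mm²); the cylinder at (15.5, -1.5) does not reach this height (z outside [15.5, 20]); Merging all regions: only the 8.5×23 cube is present, so the union is just that shape — area = 195.50 mm². At z = 19.6: the 8.5×23 cube contributes its full rectangle (area 195.50 mm²); the r=2.5 cylinder at (15.5, -1.5) gives a regular 6-gon of circumradius 2.5 (constant along its height) (area = (6/2)·2.500²·sin(360°/6) = 16.24 mm²); Taking the union: the 2 present regions are separate (no shared area or edge), so areas and boundary lengths simply add and each stays a separate island — area = 211.74 mm². Checking containment: at z = 19.6 the cross-section extends beyond the z = 13.44 cross-section by about 16.24 mm².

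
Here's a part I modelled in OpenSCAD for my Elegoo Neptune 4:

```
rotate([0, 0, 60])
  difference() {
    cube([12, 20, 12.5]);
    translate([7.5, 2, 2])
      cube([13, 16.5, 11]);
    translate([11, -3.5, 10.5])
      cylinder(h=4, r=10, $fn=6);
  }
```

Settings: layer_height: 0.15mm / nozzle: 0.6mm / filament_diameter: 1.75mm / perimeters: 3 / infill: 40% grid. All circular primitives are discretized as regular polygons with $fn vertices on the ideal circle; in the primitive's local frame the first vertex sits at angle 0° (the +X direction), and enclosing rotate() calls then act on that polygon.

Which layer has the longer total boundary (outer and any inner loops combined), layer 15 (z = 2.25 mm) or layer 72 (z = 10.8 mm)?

Layer 15 (z = 2.25): the cube is present — its section is the full 12×20 rectangle (perimeter 64.00 mm); the cube at (7.5, 2) (footprint 13×16.5) is included at this height (perimeter 59.00 mm); the cylinder at (11, -3.5) does not reach this height (z outside [10.5, 14.5]); Subtracting the remaining from the first: starting from the 12×20 cube, the 13×16.5 cube at (7.5, 2) partially overlaps it — only the 74.25 mm² overlap (of its 214.50 mm²) is removed, clipping the outline — boundary = 73.00 mm; (whole slice rotated 60° about Z — lengths, areas and connectivity unchanged). So its perimeter = 73.00 mm. Layer 72 (z = 10.8): the 12×20 cube contributes its full rectangle (perimeter 64.00 mm); the cube at (7.5, 2) (footprint 13×16.5) is included at this height (perimeter 59.00 mm); the cylinder at (11, -3.5): section is a regular 6-gon, circumradius r=10 (perimeter = 2·6·10.000·sin(180°/6) = 60.00 mm); After the difference (first − rest): starting from the 12×20 cube, the 13×16.5 cube at (7.5, 2) partially overlaps it — only the 74.25 mm² overlap (of its 214.50 mm²) is removed, clipping the outline; the r=10 cylinder at (11, -3.5) partially overlaps it — only the 24.43 mm² overlap (of its 259.81 mm²) is removed, clipping the outline — boundary = 61.82 mm; (rotated 60° about Z; rotation is an isometry so areas/perimeters/island counts are preserved). So its perimeter = 61.82 mm. Layer 15 is larger (73.00 vs 61.82 mm).

layer 15 (z = 2.25 mm)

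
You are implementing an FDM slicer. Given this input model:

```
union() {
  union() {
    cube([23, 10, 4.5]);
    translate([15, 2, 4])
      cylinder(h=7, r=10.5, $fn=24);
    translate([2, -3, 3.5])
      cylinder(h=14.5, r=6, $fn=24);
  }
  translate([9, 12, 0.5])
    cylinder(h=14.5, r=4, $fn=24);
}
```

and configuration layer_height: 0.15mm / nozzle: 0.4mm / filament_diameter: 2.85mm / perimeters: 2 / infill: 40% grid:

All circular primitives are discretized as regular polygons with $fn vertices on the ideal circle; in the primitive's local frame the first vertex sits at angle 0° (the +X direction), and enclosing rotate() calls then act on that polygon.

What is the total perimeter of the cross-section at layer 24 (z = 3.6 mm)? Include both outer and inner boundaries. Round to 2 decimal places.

At z = 3.6 mm: the cube is present — its section is the full 23×10 rectangle (perimeter 66.00 mm); the cylinder at (15, 2) is not intersected at this z (z outside [4, 11]); the r=6 cylinder at (2, -3) contributes a regular 24-gon of circumradius 6 (perimeter = 2·24·6.000·sin(180°/24) = 37.59 mm); Merging all regions: the regions partially overlap (shared area 16.55 mm²), so the edge portions inside another operand are dropped and the merged outline is re-measured after clipping — boundary = 85.47 mm; the r=4 cylinder at (9, 12) contributes a regular 24-gon of circumradius 4 (perimeter = 2·24·4.000·sin(180°/24) = 25.06 mm); Combining (union): the regions partially overlap (shared area 9.64 mm²), so the edge portions inside another operand are dropped and the merged outline is re-measured after clipping — boundary = 95.25 mm. Overall, the cross-section is a single solid region. Total boundary length (outer) = 95.25 mm.

95.25 mm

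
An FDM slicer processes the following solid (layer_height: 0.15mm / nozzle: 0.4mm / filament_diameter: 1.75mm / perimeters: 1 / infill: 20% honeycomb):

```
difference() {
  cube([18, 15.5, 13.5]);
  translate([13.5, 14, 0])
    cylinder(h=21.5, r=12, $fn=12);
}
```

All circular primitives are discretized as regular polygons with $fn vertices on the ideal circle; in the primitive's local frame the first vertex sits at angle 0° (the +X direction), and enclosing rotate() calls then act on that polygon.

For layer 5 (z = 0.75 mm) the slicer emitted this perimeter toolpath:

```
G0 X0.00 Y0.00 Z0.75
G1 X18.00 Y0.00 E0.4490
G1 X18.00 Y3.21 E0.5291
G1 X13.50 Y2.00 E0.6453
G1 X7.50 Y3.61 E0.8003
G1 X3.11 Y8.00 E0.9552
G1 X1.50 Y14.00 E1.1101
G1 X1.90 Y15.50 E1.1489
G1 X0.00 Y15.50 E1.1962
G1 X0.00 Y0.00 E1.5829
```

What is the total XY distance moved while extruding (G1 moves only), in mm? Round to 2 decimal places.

Sum the Euclidean lengths of each G1 segment: total = 63.46 mm.

63.46 mm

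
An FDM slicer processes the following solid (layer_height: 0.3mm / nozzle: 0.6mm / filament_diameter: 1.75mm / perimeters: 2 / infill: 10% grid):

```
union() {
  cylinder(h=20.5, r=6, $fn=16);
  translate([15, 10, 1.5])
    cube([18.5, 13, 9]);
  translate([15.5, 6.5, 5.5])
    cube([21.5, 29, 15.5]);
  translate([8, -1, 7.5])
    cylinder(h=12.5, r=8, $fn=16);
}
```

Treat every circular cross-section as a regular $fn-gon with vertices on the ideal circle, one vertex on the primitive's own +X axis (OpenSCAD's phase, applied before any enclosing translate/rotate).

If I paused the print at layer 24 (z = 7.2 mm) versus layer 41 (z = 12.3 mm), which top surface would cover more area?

layer 41 (z = 12.3 mm)

Layer 24 (z = 7.2): the cylinder: section is a regular 16-gon, circumradius r=6 (area = (16/2)·6.000²·sin(360°/16) = 110.21 mm²); the 18.5×13 cube at (15, 10) contributes its full rectangle (area 240.50 mm²); the cube at (15.5, 6.5) is present — its section is the full 21.5×29 rectangle (area 623.50 mm²); the cylinder at (8, -1) does not reach this height (z outside [7.5, 20]); Taking the union: the regions partially overlap — summed areas 974.21 mm² minus the doubly-counted overlap 234.00 mm² gives 740.21 mm² — area = 740.21 mm². So its area = 740.21 mm². Layer 41 (z = 12.3): the r=6 cylinder gives a regular 16-gon of circumradius 6 (constant along its height) (area = (16/2)·6.000²·sin(360°/16) = 110.21 mm²); the cube at (15, 10) is absent (z outside [1.5, 10.5]); the cube at (15.5, 6.5) is present — its section is the full 21.5×29 rectangle (area 623.50 mm²); the r=8 cylinder at (8, -1) gives a regular 16-gon of circumradius 8 (constant along its height) (area = (16/2)·8.000²·sin(360°/16) = 195.93 mm²); Taking the union: the regions partially overlap — summed areas 929.65 mm² minus the doubly-counted overlap 44.42 mm² gives 885.23 mm² — area = 885.23 mm². So its area = 885.23 mm². Layer 41 is larger (885.23 vs 740.21 mm²).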